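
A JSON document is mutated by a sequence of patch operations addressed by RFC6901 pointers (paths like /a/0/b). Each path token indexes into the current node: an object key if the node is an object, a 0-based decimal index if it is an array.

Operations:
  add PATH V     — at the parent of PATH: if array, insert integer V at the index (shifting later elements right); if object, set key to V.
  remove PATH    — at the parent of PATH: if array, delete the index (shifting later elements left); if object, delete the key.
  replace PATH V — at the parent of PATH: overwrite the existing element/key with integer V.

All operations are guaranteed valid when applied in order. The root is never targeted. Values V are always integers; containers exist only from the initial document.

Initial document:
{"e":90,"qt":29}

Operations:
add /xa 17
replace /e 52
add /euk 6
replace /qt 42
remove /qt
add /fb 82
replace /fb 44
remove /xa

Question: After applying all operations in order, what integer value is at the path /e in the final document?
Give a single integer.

After op 1 (add /xa 17): {"e":90,"qt":29,"xa":17}
After op 2 (replace /e 52): {"e":52,"qt":29,"xa":17}
After op 3 (add /euk 6): {"e":52,"euk":6,"qt":29,"xa":17}
After op 4 (replace /qt 42): {"e":52,"euk":6,"qt":42,"xa":17}
After op 5 (remove /qt): {"e":52,"euk":6,"xa":17}
After op 6 (add /fb 82): {"e":52,"euk":6,"fb":82,"xa":17}
After op 7 (replace /fb 44): {"e":52,"euk":6,"fb":44,"xa":17}
After op 8 (remove /xa): {"e":52,"euk":6,"fb":44}
Value at /e: 52

Answer: 52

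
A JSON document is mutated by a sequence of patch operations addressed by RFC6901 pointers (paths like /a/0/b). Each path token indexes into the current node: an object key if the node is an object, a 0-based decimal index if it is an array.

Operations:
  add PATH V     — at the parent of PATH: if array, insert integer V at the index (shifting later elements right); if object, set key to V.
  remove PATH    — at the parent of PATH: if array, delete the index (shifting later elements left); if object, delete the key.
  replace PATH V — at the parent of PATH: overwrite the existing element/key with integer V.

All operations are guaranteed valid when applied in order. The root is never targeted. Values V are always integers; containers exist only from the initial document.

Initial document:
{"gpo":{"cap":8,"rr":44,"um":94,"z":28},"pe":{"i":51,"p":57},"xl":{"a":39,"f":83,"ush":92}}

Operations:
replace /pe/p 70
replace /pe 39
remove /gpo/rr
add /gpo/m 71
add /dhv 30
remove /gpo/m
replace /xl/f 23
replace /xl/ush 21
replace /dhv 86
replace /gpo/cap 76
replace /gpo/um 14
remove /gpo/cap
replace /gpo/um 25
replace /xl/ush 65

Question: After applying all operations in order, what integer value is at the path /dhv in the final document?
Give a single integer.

After op 1 (replace /pe/p 70): {"gpo":{"cap":8,"rr":44,"um":94,"z":28},"pe":{"i":51,"p":70},"xl":{"a":39,"f":83,"ush":92}}
After op 2 (replace /pe 39): {"gpo":{"cap":8,"rr":44,"um":94,"z":28},"pe":39,"xl":{"a":39,"f":83,"ush":92}}
After op 3 (remove /gpo/rr): {"gpo":{"cap":8,"um":94,"z":28},"pe":39,"xl":{"a":39,"f":83,"ush":92}}
After op 4 (add /gpo/m 71): {"gpo":{"cap":8,"m":71,"um":94,"z":28},"pe":39,"xl":{"a":39,"f":83,"ush":92}}
After op 5 (add /dhv 30): {"dhv":30,"gpo":{"cap":8,"m":71,"um":94,"z":28},"pe":39,"xl":{"a":39,"f":83,"ush":92}}
After op 6 (remove /gpo/m): {"dhv":30,"gpo":{"cap":8,"um":94,"z":28},"pe":39,"xl":{"a":39,"f":83,"ush":92}}
After op 7 (replace /xl/f 23): {"dhv":30,"gpo":{"cap":8,"um":94,"z":28},"pe":39,"xl":{"a":39,"f":23,"ush":92}}
After op 8 (replace /xl/ush 21): {"dhv":30,"gpo":{"cap":8,"um":94,"z":28},"pe":39,"xl":{"a":39,"f":23,"ush":21}}
After op 9 (replace /dhv 86): {"dhv":86,"gpo":{"cap":8,"um":94,"z":28},"pe":39,"xl":{"a":39,"f":23,"ush":21}}
After op 10 (replace /gpo/cap 76): {"dhv":86,"gpo":{"cap":76,"um":94,"z":28},"pe":39,"xl":{"a":39,"f":23,"ush":21}}
After op 11 (replace /gpo/um 14): {"dhv":86,"gpo":{"cap":76,"um":14,"z":28},"pe":39,"xl":{"a":39,"f":23,"ush":21}}
After op 12 (remove /gpo/cap): {"dhv":86,"gpo":{"um":14,"z":28},"pe":39,"xl":{"a":39,"f":23,"ush":21}}
After op 13 (replace /gpo/um 25): {"dhv":86,"gpo":{"um":25,"z":28},"pe":39,"xl":{"a":39,"f":23,"ush":21}}
After op 14 (replace /xl/ush 65): {"dhv":86,"gpo":{"um":25,"z":28},"pe":39,"xl":{"a":39,"f":23,"ush":65}}
Value at /dhv: 86

Answer: 86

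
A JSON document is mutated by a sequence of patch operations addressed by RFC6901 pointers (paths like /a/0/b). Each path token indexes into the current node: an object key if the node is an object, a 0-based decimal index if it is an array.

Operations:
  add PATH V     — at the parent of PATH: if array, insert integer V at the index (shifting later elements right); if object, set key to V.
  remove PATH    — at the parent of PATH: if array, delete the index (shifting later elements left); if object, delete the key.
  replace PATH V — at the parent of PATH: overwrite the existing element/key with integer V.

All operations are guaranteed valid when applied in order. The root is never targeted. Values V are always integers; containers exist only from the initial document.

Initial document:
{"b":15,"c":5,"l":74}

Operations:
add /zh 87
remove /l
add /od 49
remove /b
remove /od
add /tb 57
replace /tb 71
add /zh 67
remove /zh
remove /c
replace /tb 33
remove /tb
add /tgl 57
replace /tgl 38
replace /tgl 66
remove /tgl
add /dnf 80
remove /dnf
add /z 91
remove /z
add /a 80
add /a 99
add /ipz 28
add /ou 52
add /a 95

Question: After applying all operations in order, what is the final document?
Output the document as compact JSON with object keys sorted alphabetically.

After op 1 (add /zh 87): {"b":15,"c":5,"l":74,"zh":87}
After op 2 (remove /l): {"b":15,"c":5,"zh":87}
After op 3 (add /od 49): {"b":15,"c":5,"od":49,"zh":87}
After op 4 (remove /b): {"c":5,"od":49,"zh":87}
After op 5 (remove /od): {"c":5,"zh":87}
After op 6 (add /tb 57): {"c":5,"tb":57,"zh":87}
After op 7 (replace /tb 71): {"c":5,"tb":71,"zh":87}
After op 8 (add /zh 67): {"c":5,"tb":71,"zh":67}
After op 9 (remove /zh): {"c":5,"tb":71}
After op 10 (remove /c): {"tb":71}
After op 11 (replace /tb 33): {"tb":33}
After op 12 (remove /tb): {}
After op 13 (add /tgl 57): {"tgl":57}
After op 14 (replace /tgl 38): {"tgl":38}
After op 15 (replace /tgl 66): {"tgl":66}
After op 16 (remove /tgl): {}
After op 17 (add /dnf 80): {"dnf":80}
After op 18 (remove /dnf): {}
After op 19 (add /z 91): {"z":91}
After op 20 (remove /z): {}
After op 21 (add /a 80): {"a":80}
After op 22 (add /a 99): {"a":99}
After op 23 (add /ipz 28): {"a":99,"ipz":28}
After op 24 (add /ou 52): {"a":99,"ipz":28,"ou":52}
After op 25 (add /a 95): {"a":95,"ipz":28,"ou":52}

Answer: {"a":95,"ipz":28,"ou":52}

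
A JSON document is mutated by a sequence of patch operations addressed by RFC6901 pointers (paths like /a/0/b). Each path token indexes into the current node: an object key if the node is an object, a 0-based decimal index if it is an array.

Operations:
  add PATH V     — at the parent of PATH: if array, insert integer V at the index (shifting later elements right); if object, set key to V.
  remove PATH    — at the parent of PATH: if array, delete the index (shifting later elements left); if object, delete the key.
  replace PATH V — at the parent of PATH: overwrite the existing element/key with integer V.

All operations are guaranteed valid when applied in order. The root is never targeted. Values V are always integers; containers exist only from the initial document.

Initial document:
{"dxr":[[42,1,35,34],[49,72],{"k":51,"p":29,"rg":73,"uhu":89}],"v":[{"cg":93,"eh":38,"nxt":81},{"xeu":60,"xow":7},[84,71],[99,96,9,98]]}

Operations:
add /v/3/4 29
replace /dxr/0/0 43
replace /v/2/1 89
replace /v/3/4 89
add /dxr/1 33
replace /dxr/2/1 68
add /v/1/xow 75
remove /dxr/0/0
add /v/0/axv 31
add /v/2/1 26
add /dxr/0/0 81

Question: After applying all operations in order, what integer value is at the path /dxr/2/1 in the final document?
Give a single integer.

After op 1 (add /v/3/4 29): {"dxr":[[42,1,35,34],[49,72],{"k":51,"p":29,"rg":73,"uhu":89}],"v":[{"cg":93,"eh":38,"nxt":81},{"xeu":60,"xow":7},[84,71],[99,96,9,98,29]]}
After op 2 (replace /dxr/0/0 43): {"dxr":[[43,1,35,34],[49,72],{"k":51,"p":29,"rg":73,"uhu":89}],"v":[{"cg":93,"eh":38,"nxt":81},{"xeu":60,"xow":7},[84,71],[99,96,9,98,29]]}
After op 3 (replace /v/2/1 89): {"dxr":[[43,1,35,34],[49,72],{"k":51,"p":29,"rg":73,"uhu":89}],"v":[{"cg":93,"eh":38,"nxt":81},{"xeu":60,"xow":7},[84,89],[99,96,9,98,29]]}
After op 4 (replace /v/3/4 89): {"dxr":[[43,1,35,34],[49,72],{"k":51,"p":29,"rg":73,"uhu":89}],"v":[{"cg":93,"eh":38,"nxt":81},{"xeu":60,"xow":7},[84,89],[99,96,9,98,89]]}
After op 5 (add /dxr/1 33): {"dxr":[[43,1,35,34],33,[49,72],{"k":51,"p":29,"rg":73,"uhu":89}],"v":[{"cg":93,"eh":38,"nxt":81},{"xeu":60,"xow":7},[84,89],[99,96,9,98,89]]}
After op 6 (replace /dxr/2/1 68): {"dxr":[[43,1,35,34],33,[49,68],{"k":51,"p":29,"rg":73,"uhu":89}],"v":[{"cg":93,"eh":38,"nxt":81},{"xeu":60,"xow":7},[84,89],[99,96,9,98,89]]}
After op 7 (add /v/1/xow 75): {"dxr":[[43,1,35,34],33,[49,68],{"k":51,"p":29,"rg":73,"uhu":89}],"v":[{"cg":93,"eh":38,"nxt":81},{"xeu":60,"xow":75},[84,89],[99,96,9,98,89]]}
After op 8 (remove /dxr/0/0): {"dxr":[[1,35,34],33,[49,68],{"k":51,"p":29,"rg":73,"uhu":89}],"v":[{"cg":93,"eh":38,"nxt":81},{"xeu":60,"xow":75},[84,89],[99,96,9,98,89]]}
After op 9 (add /v/0/axv 31): {"dxr":[[1,35,34],33,[49,68],{"k":51,"p":29,"rg":73,"uhu":89}],"v":[{"axv":31,"cg":93,"eh":38,"nxt":81},{"xeu":60,"xow":75},[84,89],[99,96,9,98,89]]}
After op 10 (add /v/2/1 26): {"dxr":[[1,35,34],33,[49,68],{"k":51,"p":29,"rg":73,"uhu":89}],"v":[{"axv":31,"cg":93,"eh":38,"nxt":81},{"xeu":60,"xow":75},[84,26,89],[99,96,9,98,89]]}
After op 11 (add /dxr/0/0 81): {"dxr":[[81,1,35,34],33,[49,68],{"k":51,"p":29,"rg":73,"uhu":89}],"v":[{"axv":31,"cg":93,"eh":38,"nxt":81},{"xeu":60,"xow":75},[84,26,89],[99,96,9,98,89]]}
Value at /dxr/2/1: 68

Answer: 68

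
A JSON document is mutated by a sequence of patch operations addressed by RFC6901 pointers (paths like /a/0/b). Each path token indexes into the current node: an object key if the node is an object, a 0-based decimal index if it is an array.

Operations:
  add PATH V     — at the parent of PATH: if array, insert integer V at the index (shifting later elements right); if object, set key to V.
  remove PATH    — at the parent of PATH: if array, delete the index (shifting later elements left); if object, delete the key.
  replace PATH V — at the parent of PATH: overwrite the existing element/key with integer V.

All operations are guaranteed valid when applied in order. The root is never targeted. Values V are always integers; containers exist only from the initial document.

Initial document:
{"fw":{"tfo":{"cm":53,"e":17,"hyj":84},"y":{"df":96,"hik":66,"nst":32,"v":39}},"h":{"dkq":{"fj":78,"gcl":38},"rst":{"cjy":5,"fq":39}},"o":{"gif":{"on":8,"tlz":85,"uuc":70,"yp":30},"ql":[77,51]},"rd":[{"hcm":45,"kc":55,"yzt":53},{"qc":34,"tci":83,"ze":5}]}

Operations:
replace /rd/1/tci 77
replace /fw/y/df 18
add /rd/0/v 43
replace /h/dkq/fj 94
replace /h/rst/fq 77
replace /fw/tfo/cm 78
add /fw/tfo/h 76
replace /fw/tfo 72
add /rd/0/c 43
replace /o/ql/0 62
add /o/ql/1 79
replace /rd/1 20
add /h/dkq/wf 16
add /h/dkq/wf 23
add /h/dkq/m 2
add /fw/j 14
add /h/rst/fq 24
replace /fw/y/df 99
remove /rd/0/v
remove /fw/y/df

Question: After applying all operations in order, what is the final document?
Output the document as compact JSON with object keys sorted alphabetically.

Answer: {"fw":{"j":14,"tfo":72,"y":{"hik":66,"nst":32,"v":39}},"h":{"dkq":{"fj":94,"gcl":38,"m":2,"wf":23},"rst":{"cjy":5,"fq":24}},"o":{"gif":{"on":8,"tlz":85,"uuc":70,"yp":30},"ql":[62,79,51]},"rd":[{"c":43,"hcm":45,"kc":55,"yzt":53},20]}

Derivation:
After op 1 (replace /rd/1/tci 77): {"fw":{"tfo":{"cm":53,"e":17,"hyj":84},"y":{"df":96,"hik":66,"nst":32,"v":39}},"h":{"dkq":{"fj":78,"gcl":38},"rst":{"cjy":5,"fq":39}},"o":{"gif":{"on":8,"tlz":85,"uuc":70,"yp":30},"ql":[77,51]},"rd":[{"hcm":45,"kc":55,"yzt":53},{"qc":34,"tci":77,"ze":5}]}
After op 2 (replace /fw/y/df 18): {"fw":{"tfo":{"cm":53,"e":17,"hyj":84},"y":{"df":18,"hik":66,"nst":32,"v":39}},"h":{"dkq":{"fj":78,"gcl":38},"rst":{"cjy":5,"fq":39}},"o":{"gif":{"on":8,"tlz":85,"uuc":70,"yp":30},"ql":[77,51]},"rd":[{"hcm":45,"kc":55,"yzt":53},{"qc":34,"tci":77,"ze":5}]}
After op 3 (add /rd/0/v 43): {"fw":{"tfo":{"cm":53,"e":17,"hyj":84},"y":{"df":18,"hik":66,"nst":32,"v":39}},"h":{"dkq":{"fj":78,"gcl":38},"rst":{"cjy":5,"fq":39}},"o":{"gif":{"on":8,"tlz":85,"uuc":70,"yp":30},"ql":[77,51]},"rd":[{"hcm":45,"kc":55,"v":43,"yzt":53},{"qc":34,"tci":77,"ze":5}]}
After op 4 (replace /h/dkq/fj 94): {"fw":{"tfo":{"cm":53,"e":17,"hyj":84},"y":{"df":18,"hik":66,"nst":32,"v":39}},"h":{"dkq":{"fj":94,"gcl":38},"rst":{"cjy":5,"fq":39}},"o":{"gif":{"on":8,"tlz":85,"uuc":70,"yp":30},"ql":[77,51]},"rd":[{"hcm":45,"kc":55,"v":43,"yzt":53},{"qc":34,"tci":77,"ze":5}]}
After op 5 (replace /h/rst/fq 77): {"fw":{"tfo":{"cm":53,"e":17,"hyj":84},"y":{"df":18,"hik":66,"nst":32,"v":39}},"h":{"dkq":{"fj":94,"gcl":38},"rst":{"cjy":5,"fq":77}},"o":{"gif":{"on":8,"tlz":85,"uuc":70,"yp":30},"ql":[77,51]},"rd":[{"hcm":45,"kc":55,"v":43,"yzt":53},{"qc":34,"tci":77,"ze":5}]}
After op 6 (replace /fw/tfo/cm 78): {"fw":{"tfo":{"cm":78,"e":17,"hyj":84},"y":{"df":18,"hik":66,"nst":32,"v":39}},"h":{"dkq":{"fj":94,"gcl":38},"rst":{"cjy":5,"fq":77}},"o":{"gif":{"on":8,"tlz":85,"uuc":70,"yp":30},"ql":[77,51]},"rd":[{"hcm":45,"kc":55,"v":43,"yzt":53},{"qc":34,"tci":77,"ze":5}]}
After op 7 (add /fw/tfo/h 76): {"fw":{"tfo":{"cm":78,"e":17,"h":76,"hyj":84},"y":{"df":18,"hik":66,"nst":32,"v":39}},"h":{"dkq":{"fj":94,"gcl":38},"rst":{"cjy":5,"fq":77}},"o":{"gif":{"on":8,"tlz":85,"uuc":70,"yp":30},"ql":[77,51]},"rd":[{"hcm":45,"kc":55,"v":43,"yzt":53},{"qc":34,"tci":77,"ze":5}]}
After op 8 (replace /fw/tfo 72): {"fw":{"tfo":72,"y":{"df":18,"hik":66,"nst":32,"v":39}},"h":{"dkq":{"fj":94,"gcl":38},"rst":{"cjy":5,"fq":77}},"o":{"gif":{"on":8,"tlz":85,"uuc":70,"yp":30},"ql":[77,51]},"rd":[{"hcm":45,"kc":55,"v":43,"yzt":53},{"qc":34,"tci":77,"ze":5}]}
After op 9 (add /rd/0/c 43): {"fw":{"tfo":72,"y":{"df":18,"hik":66,"nst":32,"v":39}},"h":{"dkq":{"fj":94,"gcl":38},"rst":{"cjy":5,"fq":77}},"o":{"gif":{"on":8,"tlz":85,"uuc":70,"yp":30},"ql":[77,51]},"rd":[{"c":43,"hcm":45,"kc":55,"v":43,"yzt":53},{"qc":34,"tci":77,"ze":5}]}
After op 10 (replace /o/ql/0 62): {"fw":{"tfo":72,"y":{"df":18,"hik":66,"nst":32,"v":39}},"h":{"dkq":{"fj":94,"gcl":38},"rst":{"cjy":5,"fq":77}},"o":{"gif":{"on":8,"tlz":85,"uuc":70,"yp":30},"ql":[62,51]},"rd":[{"c":43,"hcm":45,"kc":55,"v":43,"yzt":53},{"qc":34,"tci":77,"ze":5}]}
After op 11 (add /o/ql/1 79): {"fw":{"tfo":72,"y":{"df":18,"hik":66,"nst":32,"v":39}},"h":{"dkq":{"fj":94,"gcl":38},"rst":{"cjy":5,"fq":77}},"o":{"gif":{"on":8,"tlz":85,"uuc":70,"yp":30},"ql":[62,79,51]},"rd":[{"c":43,"hcm":45,"kc":55,"v":43,"yzt":53},{"qc":34,"tci":77,"ze":5}]}
After op 12 (replace /rd/1 20): {"fw":{"tfo":72,"y":{"df":18,"hik":66,"nst":32,"v":39}},"h":{"dkq":{"fj":94,"gcl":38},"rst":{"cjy":5,"fq":77}},"o":{"gif":{"on":8,"tlz":85,"uuc":70,"yp":30},"ql":[62,79,51]},"rd":[{"c":43,"hcm":45,"kc":55,"v":43,"yzt":53},20]}
After op 13 (add /h/dkq/wf 16): {"fw":{"tfo":72,"y":{"df":18,"hik":66,"nst":32,"v":39}},"h":{"dkq":{"fj":94,"gcl":38,"wf":16},"rst":{"cjy":5,"fq":77}},"o":{"gif":{"on":8,"tlz":85,"uuc":70,"yp":30},"ql":[62,79,51]},"rd":[{"c":43,"hcm":45,"kc":55,"v":43,"yzt":53},20]}
After op 14 (add /h/dkq/wf 23): {"fw":{"tfo":72,"y":{"df":18,"hik":66,"nst":32,"v":39}},"h":{"dkq":{"fj":94,"gcl":38,"wf":23},"rst":{"cjy":5,"fq":77}},"o":{"gif":{"on":8,"tlz":85,"uuc":70,"yp":30},"ql":[62,79,51]},"rd":[{"c":43,"hcm":45,"kc":55,"v":43,"yzt":53},20]}
After op 15 (add /h/dkq/m 2): {"fw":{"tfo":72,"y":{"df":18,"hik":66,"nst":32,"v":39}},"h":{"dkq":{"fj":94,"gcl":38,"m":2,"wf":23},"rst":{"cjy":5,"fq":77}},"o":{"gif":{"on":8,"tlz":85,"uuc":70,"yp":30},"ql":[62,79,51]},"rd":[{"c":43,"hcm":45,"kc":55,"v":43,"yzt":53},20]}
After op 16 (add /fw/j 14): {"fw":{"j":14,"tfo":72,"y":{"df":18,"hik":66,"nst":32,"v":39}},"h":{"dkq":{"fj":94,"gcl":38,"m":2,"wf":23},"rst":{"cjy":5,"fq":77}},"o":{"gif":{"on":8,"tlz":85,"uuc":70,"yp":30},"ql":[62,79,51]},"rd":[{"c":43,"hcm":45,"kc":55,"v":43,"yzt":53},20]}
After op 17 (add /h/rst/fq 24): {"fw":{"j":14,"tfo":72,"y":{"df":18,"hik":66,"nst":32,"v":39}},"h":{"dkq":{"fj":94,"gcl":38,"m":2,"wf":23},"rst":{"cjy":5,"fq":24}},"o":{"gif":{"on":8,"tlz":85,"uuc":70,"yp":30},"ql":[62,79,51]},"rd":[{"c":43,"hcm":45,"kc":55,"v":43,"yzt":53},20]}
After op 18 (replace /fw/y/df 99): {"fw":{"j":14,"tfo":72,"y":{"df":99,"hik":66,"nst":32,"v":39}},"h":{"dkq":{"fj":94,"gcl":38,"m":2,"wf":23},"rst":{"cjy":5,"fq":24}},"o":{"gif":{"on":8,"tlz":85,"uuc":70,"yp":30},"ql":[62,79,51]},"rd":[{"c":43,"hcm":45,"kc":55,"v":43,"yzt":53},20]}
After op 19 (remove /rd/0/v): {"fw":{"j":14,"tfo":72,"y":{"df":99,"hik":66,"nst":32,"v":39}},"h":{"dkq":{"fj":94,"gcl":38,"m":2,"wf":23},"rst":{"cjy":5,"fq":24}},"o":{"gif":{"on":8,"tlz":85,"uuc":70,"yp":30},"ql":[62,79,51]},"rd":[{"c":43,"hcm":45,"kc":55,"yzt":53},20]}
After op 20 (remove /fw/y/df): {"fw":{"j":14,"tfo":72,"y":{"hik":66,"nst":32,"v":39}},"h":{"dkq":{"fj":94,"gcl":38,"m":2,"wf":23},"rst":{"cjy":5,"fq":24}},"o":{"gif":{"on":8,"tlz":85,"uuc":70,"yp":30},"ql":[62,79,51]},"rd":[{"c":43,"hcm":45,"kc":55,"yzt":53},20]}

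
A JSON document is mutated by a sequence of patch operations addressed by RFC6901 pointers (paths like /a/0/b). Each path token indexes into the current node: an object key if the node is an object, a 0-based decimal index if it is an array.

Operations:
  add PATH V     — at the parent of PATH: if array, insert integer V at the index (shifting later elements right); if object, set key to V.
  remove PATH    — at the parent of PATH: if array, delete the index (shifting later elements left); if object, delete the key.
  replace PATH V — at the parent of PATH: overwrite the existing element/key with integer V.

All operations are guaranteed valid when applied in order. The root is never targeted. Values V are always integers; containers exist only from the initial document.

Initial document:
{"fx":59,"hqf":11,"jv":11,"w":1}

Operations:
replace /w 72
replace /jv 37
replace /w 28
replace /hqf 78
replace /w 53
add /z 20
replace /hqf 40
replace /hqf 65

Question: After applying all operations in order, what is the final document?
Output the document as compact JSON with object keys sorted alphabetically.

After op 1 (replace /w 72): {"fx":59,"hqf":11,"jv":11,"w":72}
After op 2 (replace /jv 37): {"fx":59,"hqf":11,"jv":37,"w":72}
After op 3 (replace /w 28): {"fx":59,"hqf":11,"jv":37,"w":28}
After op 4 (replace /hqf 78): {"fx":59,"hqf":78,"jv":37,"w":28}
After op 5 (replace /w 53): {"fx":59,"hqf":78,"jv":37,"w":53}
After op 6 (add /z 20): {"fx":59,"hqf":78,"jv":37,"w":53,"z":20}
After op 7 (replace /hqf 40): {"fx":59,"hqf":40,"jv":37,"w":53,"z":20}
After op 8 (replace /hqf 65): {"fx":59,"hqf":65,"jv":37,"w":53,"z":20}

Answer: {"fx":59,"hqf":65,"jv":37,"w":53,"z":20}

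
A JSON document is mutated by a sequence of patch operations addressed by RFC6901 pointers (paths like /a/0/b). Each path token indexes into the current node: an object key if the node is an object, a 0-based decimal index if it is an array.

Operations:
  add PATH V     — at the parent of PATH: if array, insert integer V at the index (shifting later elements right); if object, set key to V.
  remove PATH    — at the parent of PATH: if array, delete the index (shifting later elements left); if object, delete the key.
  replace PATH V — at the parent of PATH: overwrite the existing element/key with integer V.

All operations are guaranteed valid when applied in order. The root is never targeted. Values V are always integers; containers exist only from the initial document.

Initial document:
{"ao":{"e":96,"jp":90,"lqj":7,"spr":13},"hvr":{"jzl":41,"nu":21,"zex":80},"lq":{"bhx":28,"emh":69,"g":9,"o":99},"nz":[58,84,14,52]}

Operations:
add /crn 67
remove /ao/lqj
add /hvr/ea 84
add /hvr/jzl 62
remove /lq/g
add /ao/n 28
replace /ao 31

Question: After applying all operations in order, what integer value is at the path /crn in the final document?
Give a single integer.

After op 1 (add /crn 67): {"ao":{"e":96,"jp":90,"lqj":7,"spr":13},"crn":67,"hvr":{"jzl":41,"nu":21,"zex":80},"lq":{"bhx":28,"emh":69,"g":9,"o":99},"nz":[58,84,14,52]}
After op 2 (remove /ao/lqj): {"ao":{"e":96,"jp":90,"spr":13},"crn":67,"hvr":{"jzl":41,"nu":21,"zex":80},"lq":{"bhx":28,"emh":69,"g":9,"o":99},"nz":[58,84,14,52]}
After op 3 (add /hvr/ea 84): {"ao":{"e":96,"jp":90,"spr":13},"crn":67,"hvr":{"ea":84,"jzl":41,"nu":21,"zex":80},"lq":{"bhx":28,"emh":69,"g":9,"o":99},"nz":[58,84,14,52]}
After op 4 (add /hvr/jzl 62): {"ao":{"e":96,"jp":90,"spr":13},"crn":67,"hvr":{"ea":84,"jzl":62,"nu":21,"zex":80},"lq":{"bhx":28,"emh":69,"g":9,"o":99},"nz":[58,84,14,52]}
After op 5 (remove /lq/g): {"ao":{"e":96,"jp":90,"spr":13},"crn":67,"hvr":{"ea":84,"jzl":62,"nu":21,"zex":80},"lq":{"bhx":28,"emh":69,"o":99},"nz":[58,84,14,52]}
After op 6 (add /ao/n 28): {"ao":{"e":96,"jp":90,"n":28,"spr":13},"crn":67,"hvr":{"ea":84,"jzl":62,"nu":21,"zex":80},"lq":{"bhx":28,"emh":69,"o":99},"nz":[58,84,14,52]}
After op 7 (replace /ao 31): {"ao":31,"crn":67,"hvr":{"ea":84,"jzl":62,"nu":21,"zex":80},"lq":{"bhx":28,"emh":69,"o":99},"nz":[58,84,14,52]}
Value at /crn: 67

Answer: 67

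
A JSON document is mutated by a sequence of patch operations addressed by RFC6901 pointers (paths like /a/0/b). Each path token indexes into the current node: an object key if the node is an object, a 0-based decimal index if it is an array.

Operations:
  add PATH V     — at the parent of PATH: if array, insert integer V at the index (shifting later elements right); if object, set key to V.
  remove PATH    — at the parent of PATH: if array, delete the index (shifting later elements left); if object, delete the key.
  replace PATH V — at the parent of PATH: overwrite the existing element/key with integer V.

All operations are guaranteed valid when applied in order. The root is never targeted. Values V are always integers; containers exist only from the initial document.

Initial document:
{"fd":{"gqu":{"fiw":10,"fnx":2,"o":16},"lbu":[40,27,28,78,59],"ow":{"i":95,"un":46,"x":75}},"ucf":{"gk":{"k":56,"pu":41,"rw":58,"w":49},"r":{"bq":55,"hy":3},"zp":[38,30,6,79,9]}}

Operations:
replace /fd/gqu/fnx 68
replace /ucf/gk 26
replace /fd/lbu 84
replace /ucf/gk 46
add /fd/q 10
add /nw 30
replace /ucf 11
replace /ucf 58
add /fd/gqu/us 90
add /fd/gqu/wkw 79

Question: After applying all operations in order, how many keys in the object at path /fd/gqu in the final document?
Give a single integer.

After op 1 (replace /fd/gqu/fnx 68): {"fd":{"gqu":{"fiw":10,"fnx":68,"o":16},"lbu":[40,27,28,78,59],"ow":{"i":95,"un":46,"x":75}},"ucf":{"gk":{"k":56,"pu":41,"rw":58,"w":49},"r":{"bq":55,"hy":3},"zp":[38,30,6,79,9]}}
After op 2 (replace /ucf/gk 26): {"fd":{"gqu":{"fiw":10,"fnx":68,"o":16},"lbu":[40,27,28,78,59],"ow":{"i":95,"un":46,"x":75}},"ucf":{"gk":26,"r":{"bq":55,"hy":3},"zp":[38,30,6,79,9]}}
After op 3 (replace /fd/lbu 84): {"fd":{"gqu":{"fiw":10,"fnx":68,"o":16},"lbu":84,"ow":{"i":95,"un":46,"x":75}},"ucf":{"gk":26,"r":{"bq":55,"hy":3},"zp":[38,30,6,79,9]}}
After op 4 (replace /ucf/gk 46): {"fd":{"gqu":{"fiw":10,"fnx":68,"o":16},"lbu":84,"ow":{"i":95,"un":46,"x":75}},"ucf":{"gk":46,"r":{"bq":55,"hy":3},"zp":[38,30,6,79,9]}}
After op 5 (add /fd/q 10): {"fd":{"gqu":{"fiw":10,"fnx":68,"o":16},"lbu":84,"ow":{"i":95,"un":46,"x":75},"q":10},"ucf":{"gk":46,"r":{"bq":55,"hy":3},"zp":[38,30,6,79,9]}}
After op 6 (add /nw 30): {"fd":{"gqu":{"fiw":10,"fnx":68,"o":16},"lbu":84,"ow":{"i":95,"un":46,"x":75},"q":10},"nw":30,"ucf":{"gk":46,"r":{"bq":55,"hy":3},"zp":[38,30,6,79,9]}}
After op 7 (replace /ucf 11): {"fd":{"gqu":{"fiw":10,"fnx":68,"o":16},"lbu":84,"ow":{"i":95,"un":46,"x":75},"q":10},"nw":30,"ucf":11}
After op 8 (replace /ucf 58): {"fd":{"gqu":{"fiw":10,"fnx":68,"o":16},"lbu":84,"ow":{"i":95,"un":46,"x":75},"q":10},"nw":30,"ucf":58}
After op 9 (add /fd/gqu/us 90): {"fd":{"gqu":{"fiw":10,"fnx":68,"o":16,"us":90},"lbu":84,"ow":{"i":95,"un":46,"x":75},"q":10},"nw":30,"ucf":58}
After op 10 (add /fd/gqu/wkw 79): {"fd":{"gqu":{"fiw":10,"fnx":68,"o":16,"us":90,"wkw":79},"lbu":84,"ow":{"i":95,"un":46,"x":75},"q":10},"nw":30,"ucf":58}
Size at path /fd/gqu: 5

Answer: 5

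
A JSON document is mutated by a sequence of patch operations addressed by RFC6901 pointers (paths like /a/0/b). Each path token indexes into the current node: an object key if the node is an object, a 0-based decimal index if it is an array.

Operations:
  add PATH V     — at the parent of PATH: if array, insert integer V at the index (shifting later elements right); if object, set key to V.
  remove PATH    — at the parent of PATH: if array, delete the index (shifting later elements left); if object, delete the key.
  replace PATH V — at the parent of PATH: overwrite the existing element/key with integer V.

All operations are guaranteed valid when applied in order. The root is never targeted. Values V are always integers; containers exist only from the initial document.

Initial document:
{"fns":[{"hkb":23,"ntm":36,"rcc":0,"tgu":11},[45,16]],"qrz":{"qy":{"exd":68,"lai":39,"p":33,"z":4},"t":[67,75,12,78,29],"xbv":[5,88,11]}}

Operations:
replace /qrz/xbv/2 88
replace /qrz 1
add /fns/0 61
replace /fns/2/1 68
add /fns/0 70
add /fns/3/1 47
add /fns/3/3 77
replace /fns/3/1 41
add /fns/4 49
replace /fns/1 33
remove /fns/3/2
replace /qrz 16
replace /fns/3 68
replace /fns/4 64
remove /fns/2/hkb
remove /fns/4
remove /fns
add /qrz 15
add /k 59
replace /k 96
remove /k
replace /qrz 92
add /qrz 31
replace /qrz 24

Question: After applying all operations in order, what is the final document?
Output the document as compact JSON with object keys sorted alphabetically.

Answer: {"qrz":24}

Derivation:
After op 1 (replace /qrz/xbv/2 88): {"fns":[{"hkb":23,"ntm":36,"rcc":0,"tgu":11},[45,16]],"qrz":{"qy":{"exd":68,"lai":39,"p":33,"z":4},"t":[67,75,12,78,29],"xbv":[5,88,88]}}
After op 2 (replace /qrz 1): {"fns":[{"hkb":23,"ntm":36,"rcc":0,"tgu":11},[45,16]],"qrz":1}
After op 3 (add /fns/0 61): {"fns":[61,{"hkb":23,"ntm":36,"rcc":0,"tgu":11},[45,16]],"qrz":1}
After op 4 (replace /fns/2/1 68): {"fns":[61,{"hkb":23,"ntm":36,"rcc":0,"tgu":11},[45,68]],"qrz":1}
After op 5 (add /fns/0 70): {"fns":[70,61,{"hkb":23,"ntm":36,"rcc":0,"tgu":11},[45,68]],"qrz":1}
After op 6 (add /fns/3/1 47): {"fns":[70,61,{"hkb":23,"ntm":36,"rcc":0,"tgu":11},[45,47,68]],"qrz":1}
After op 7 (add /fns/3/3 77): {"fns":[70,61,{"hkb":23,"ntm":36,"rcc":0,"tgu":11},[45,47,68,77]],"qrz":1}
After op 8 (replace /fns/3/1 41): {"fns":[70,61,{"hkb":23,"ntm":36,"rcc":0,"tgu":11},[45,41,68,77]],"qrz":1}
After op 9 (add /fns/4 49): {"fns":[70,61,{"hkb":23,"ntm":36,"rcc":0,"tgu":11},[45,41,68,77],49],"qrz":1}
After op 10 (replace /fns/1 33): {"fns":[70,33,{"hkb":23,"ntm":36,"rcc":0,"tgu":11},[45,41,68,77],49],"qrz":1}
After op 11 (remove /fns/3/2): {"fns":[70,33,{"hkb":23,"ntm":36,"rcc":0,"tgu":11},[45,41,77],49],"qrz":1}
After op 12 (replace /qrz 16): {"fns":[70,33,{"hkb":23,"ntm":36,"rcc":0,"tgu":11},[45,41,77],49],"qrz":16}
After op 13 (replace /fns/3 68): {"fns":[70,33,{"hkb":23,"ntm":36,"rcc":0,"tgu":11},68,49],"qrz":16}
After op 14 (replace /fns/4 64): {"fns":[70,33,{"hkb":23,"ntm":36,"rcc":0,"tgu":11},68,64],"qrz":16}
After op 15 (remove /fns/2/hkb): {"fns":[70,33,{"ntm":36,"rcc":0,"tgu":11},68,64],"qrz":16}
After op 16 (remove /fns/4): {"fns":[70,33,{"ntm":36,"rcc":0,"tgu":11},68],"qrz":16}
After op 17 (remove /fns): {"qrz":16}
After op 18 (add /qrz 15): {"qrz":15}
After op 19 (add /k 59): {"k":59,"qrz":15}
After op 20 (replace /k 96): {"k":96,"qrz":15}
After op 21 (remove /k): {"qrz":15}
After op 22 (replace /qrz 92): {"qrz":92}
After op 23 (add /qrz 31): {"qrz":31}
After op 24 (replace /qrz 24): {"qrz":24}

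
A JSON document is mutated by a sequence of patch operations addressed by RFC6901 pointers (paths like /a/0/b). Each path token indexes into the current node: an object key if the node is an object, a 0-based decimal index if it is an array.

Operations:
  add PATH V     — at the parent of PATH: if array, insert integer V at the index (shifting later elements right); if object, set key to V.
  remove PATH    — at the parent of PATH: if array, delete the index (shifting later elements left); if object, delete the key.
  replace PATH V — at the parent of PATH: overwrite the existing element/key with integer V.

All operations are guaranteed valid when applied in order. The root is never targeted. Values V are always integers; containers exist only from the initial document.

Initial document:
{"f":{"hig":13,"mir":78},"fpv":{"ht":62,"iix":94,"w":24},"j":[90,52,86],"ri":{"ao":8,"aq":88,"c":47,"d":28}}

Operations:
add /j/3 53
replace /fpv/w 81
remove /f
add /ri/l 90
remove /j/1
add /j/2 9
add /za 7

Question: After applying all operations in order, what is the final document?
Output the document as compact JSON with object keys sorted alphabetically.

Answer: {"fpv":{"ht":62,"iix":94,"w":81},"j":[90,86,9,53],"ri":{"ao":8,"aq":88,"c":47,"d":28,"l":90},"za":7}

Derivation:
After op 1 (add /j/3 53): {"f":{"hig":13,"mir":78},"fpv":{"ht":62,"iix":94,"w":24},"j":[90,52,86,53],"ri":{"ao":8,"aq":88,"c":47,"d":28}}
After op 2 (replace /fpv/w 81): {"f":{"hig":13,"mir":78},"fpv":{"ht":62,"iix":94,"w":81},"j":[90,52,86,53],"ri":{"ao":8,"aq":88,"c":47,"d":28}}
After op 3 (remove /f): {"fpv":{"ht":62,"iix":94,"w":81},"j":[90,52,86,53],"ri":{"ao":8,"aq":88,"c":47,"d":28}}
After op 4 (add /ri/l 90): {"fpv":{"ht":62,"iix":94,"w":81},"j":[90,52,86,53],"ri":{"ao":8,"aq":88,"c":47,"d":28,"l":90}}
After op 5 (remove /j/1): {"fpv":{"ht":62,"iix":94,"w":81},"j":[90,86,53],"ri":{"ao":8,"aq":88,"c":47,"d":28,"l":90}}
After op 6 (add /j/2 9): {"fpv":{"ht":62,"iix":94,"w":81},"j":[90,86,9,53],"ri":{"ao":8,"aq":88,"c":47,"d":28,"l":90}}
After op 7 (add /za 7): {"fpv":{"ht":62,"iix":94,"w":81},"j":[90,86,9,53],"ri":{"ao":8,"aq":88,"c":47,"d":28,"l":90},"za":7}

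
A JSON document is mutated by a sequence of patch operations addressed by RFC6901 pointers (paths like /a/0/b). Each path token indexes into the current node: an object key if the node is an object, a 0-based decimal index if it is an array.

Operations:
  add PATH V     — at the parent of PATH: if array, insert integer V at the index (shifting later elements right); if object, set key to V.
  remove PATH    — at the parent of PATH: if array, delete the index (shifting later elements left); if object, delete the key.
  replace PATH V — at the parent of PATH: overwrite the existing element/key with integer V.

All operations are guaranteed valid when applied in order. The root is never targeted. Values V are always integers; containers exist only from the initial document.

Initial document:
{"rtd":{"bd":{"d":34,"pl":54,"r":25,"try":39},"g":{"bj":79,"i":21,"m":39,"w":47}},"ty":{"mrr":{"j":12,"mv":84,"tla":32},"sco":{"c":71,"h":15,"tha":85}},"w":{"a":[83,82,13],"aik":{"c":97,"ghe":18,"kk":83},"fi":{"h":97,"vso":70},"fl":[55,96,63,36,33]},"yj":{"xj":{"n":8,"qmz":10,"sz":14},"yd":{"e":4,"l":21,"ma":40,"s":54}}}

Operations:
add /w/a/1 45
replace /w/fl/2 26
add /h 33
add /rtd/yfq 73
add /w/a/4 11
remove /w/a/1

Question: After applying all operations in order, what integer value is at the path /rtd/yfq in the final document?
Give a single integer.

After op 1 (add /w/a/1 45): {"rtd":{"bd":{"d":34,"pl":54,"r":25,"try":39},"g":{"bj":79,"i":21,"m":39,"w":47}},"ty":{"mrr":{"j":12,"mv":84,"tla":32},"sco":{"c":71,"h":15,"tha":85}},"w":{"a":[83,45,82,13],"aik":{"c":97,"ghe":18,"kk":83},"fi":{"h":97,"vso":70},"fl":[55,96,63,36,33]},"yj":{"xj":{"n":8,"qmz":10,"sz":14},"yd":{"e":4,"l":21,"ma":40,"s":54}}}
After op 2 (replace /w/fl/2 26): {"rtd":{"bd":{"d":34,"pl":54,"r":25,"try":39},"g":{"bj":79,"i":21,"m":39,"w":47}},"ty":{"mrr":{"j":12,"mv":84,"tla":32},"sco":{"c":71,"h":15,"tha":85}},"w":{"a":[83,45,82,13],"aik":{"c":97,"ghe":18,"kk":83},"fi":{"h":97,"vso":70},"fl":[55,96,26,36,33]},"yj":{"xj":{"n":8,"qmz":10,"sz":14},"yd":{"e":4,"l":21,"ma":40,"s":54}}}
After op 3 (add /h 33): {"h":33,"rtd":{"bd":{"d":34,"pl":54,"r":25,"try":39},"g":{"bj":79,"i":21,"m":39,"w":47}},"ty":{"mrr":{"j":12,"mv":84,"tla":32},"sco":{"c":71,"h":15,"tha":85}},"w":{"a":[83,45,82,13],"aik":{"c":97,"ghe":18,"kk":83},"fi":{"h":97,"vso":70},"fl":[55,96,26,36,33]},"yj":{"xj":{"n":8,"qmz":10,"sz":14},"yd":{"e":4,"l":21,"ma":40,"s":54}}}
After op 4 (add /rtd/yfq 73): {"h":33,"rtd":{"bd":{"d":34,"pl":54,"r":25,"try":39},"g":{"bj":79,"i":21,"m":39,"w":47},"yfq":73},"ty":{"mrr":{"j":12,"mv":84,"tla":32},"sco":{"c":71,"h":15,"tha":85}},"w":{"a":[83,45,82,13],"aik":{"c":97,"ghe":18,"kk":83},"fi":{"h":97,"vso":70},"fl":[55,96,26,36,33]},"yj":{"xj":{"n":8,"qmz":10,"sz":14},"yd":{"e":4,"l":21,"ma":40,"s":54}}}
After op 5 (add /w/a/4 11): {"h":33,"rtd":{"bd":{"d":34,"pl":54,"r":25,"try":39},"g":{"bj":79,"i":21,"m":39,"w":47},"yfq":73},"ty":{"mrr":{"j":12,"mv":84,"tla":32},"sco":{"c":71,"h":15,"tha":85}},"w":{"a":[83,45,82,13,11],"aik":{"c":97,"ghe":18,"kk":83},"fi":{"h":97,"vso":70},"fl":[55,96,26,36,33]},"yj":{"xj":{"n":8,"qmz":10,"sz":14},"yd":{"e":4,"l":21,"ma":40,"s":54}}}
After op 6 (remove /w/a/1): {"h":33,"rtd":{"bd":{"d":34,"pl":54,"r":25,"try":39},"g":{"bj":79,"i":21,"m":39,"w":47},"yfq":73},"ty":{"mrr":{"j":12,"mv":84,"tla":32},"sco":{"c":71,"h":15,"tha":85}},"w":{"a":[83,82,13,11],"aik":{"c":97,"ghe":18,"kk":83},"fi":{"h":97,"vso":70},"fl":[55,96,26,36,33]},"yj":{"xj":{"n":8,"qmz":10,"sz":14},"yd":{"e":4,"l":21,"ma":40,"s":54}}}
Value at /rtd/yfq: 73

Answer: 73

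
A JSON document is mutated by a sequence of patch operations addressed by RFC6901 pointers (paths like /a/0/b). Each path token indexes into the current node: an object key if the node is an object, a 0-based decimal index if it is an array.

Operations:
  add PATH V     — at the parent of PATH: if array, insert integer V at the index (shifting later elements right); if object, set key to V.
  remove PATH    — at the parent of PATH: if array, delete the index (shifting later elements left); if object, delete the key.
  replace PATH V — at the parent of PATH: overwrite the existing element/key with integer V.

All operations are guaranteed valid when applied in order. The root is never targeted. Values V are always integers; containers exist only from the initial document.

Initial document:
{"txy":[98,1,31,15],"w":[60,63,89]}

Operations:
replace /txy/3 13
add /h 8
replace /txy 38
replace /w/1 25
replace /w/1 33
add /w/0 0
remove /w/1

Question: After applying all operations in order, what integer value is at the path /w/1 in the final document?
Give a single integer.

Answer: 33

Derivation:
After op 1 (replace /txy/3 13): {"txy":[98,1,31,13],"w":[60,63,89]}
After op 2 (add /h 8): {"h":8,"txy":[98,1,31,13],"w":[60,63,89]}
After op 3 (replace /txy 38): {"h":8,"txy":38,"w":[60,63,89]}
After op 4 (replace /w/1 25): {"h":8,"txy":38,"w":[60,25,89]}
After op 5 (replace /w/1 33): {"h":8,"txy":38,"w":[60,33,89]}
After op 6 (add /w/0 0): {"h":8,"txy":38,"w":[0,60,33,89]}
After op 7 (remove /w/1): {"h":8,"txy":38,"w":[0,33,89]}
Value at /w/1: 33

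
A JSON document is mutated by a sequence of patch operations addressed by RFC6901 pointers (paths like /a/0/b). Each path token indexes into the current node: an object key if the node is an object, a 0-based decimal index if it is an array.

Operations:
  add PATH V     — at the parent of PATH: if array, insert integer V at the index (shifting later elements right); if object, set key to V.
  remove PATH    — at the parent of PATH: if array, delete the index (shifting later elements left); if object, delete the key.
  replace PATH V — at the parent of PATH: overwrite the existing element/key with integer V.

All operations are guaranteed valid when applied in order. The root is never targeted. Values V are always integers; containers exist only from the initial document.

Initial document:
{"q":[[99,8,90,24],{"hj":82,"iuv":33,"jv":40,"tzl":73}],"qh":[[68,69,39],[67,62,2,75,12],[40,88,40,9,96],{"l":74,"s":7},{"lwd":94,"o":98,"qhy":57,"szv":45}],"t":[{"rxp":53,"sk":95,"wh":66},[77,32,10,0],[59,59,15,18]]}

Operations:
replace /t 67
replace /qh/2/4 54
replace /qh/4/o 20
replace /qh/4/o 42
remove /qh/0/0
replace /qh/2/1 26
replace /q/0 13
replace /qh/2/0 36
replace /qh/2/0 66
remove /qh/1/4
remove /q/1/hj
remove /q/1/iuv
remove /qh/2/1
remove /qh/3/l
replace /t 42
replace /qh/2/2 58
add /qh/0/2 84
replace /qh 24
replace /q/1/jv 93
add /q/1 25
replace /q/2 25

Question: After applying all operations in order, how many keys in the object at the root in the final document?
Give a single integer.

Answer: 3

Derivation:
After op 1 (replace /t 67): {"q":[[99,8,90,24],{"hj":82,"iuv":33,"jv":40,"tzl":73}],"qh":[[68,69,39],[67,62,2,75,12],[40,88,40,9,96],{"l":74,"s":7},{"lwd":94,"o":98,"qhy":57,"szv":45}],"t":67}
After op 2 (replace /qh/2/4 54): {"q":[[99,8,90,24],{"hj":82,"iuv":33,"jv":40,"tzl":73}],"qh":[[68,69,39],[67,62,2,75,12],[40,88,40,9,54],{"l":74,"s":7},{"lwd":94,"o":98,"qhy":57,"szv":45}],"t":67}
After op 3 (replace /qh/4/o 20): {"q":[[99,8,90,24],{"hj":82,"iuv":33,"jv":40,"tzl":73}],"qh":[[68,69,39],[67,62,2,75,12],[40,88,40,9,54],{"l":74,"s":7},{"lwd":94,"o":20,"qhy":57,"szv":45}],"t":67}
After op 4 (replace /qh/4/o 42): {"q":[[99,8,90,24],{"hj":82,"iuv":33,"jv":40,"tzl":73}],"qh":[[68,69,39],[67,62,2,75,12],[40,88,40,9,54],{"l":74,"s":7},{"lwd":94,"o":42,"qhy":57,"szv":45}],"t":67}
After op 5 (remove /qh/0/0): {"q":[[99,8,90,24],{"hj":82,"iuv":33,"jv":40,"tzl":73}],"qh":[[69,39],[67,62,2,75,12],[40,88,40,9,54],{"l":74,"s":7},{"lwd":94,"o":42,"qhy":57,"szv":45}],"t":67}
After op 6 (replace /qh/2/1 26): {"q":[[99,8,90,24],{"hj":82,"iuv":33,"jv":40,"tzl":73}],"qh":[[69,39],[67,62,2,75,12],[40,26,40,9,54],{"l":74,"s":7},{"lwd":94,"o":42,"qhy":57,"szv":45}],"t":67}
After op 7 (replace /q/0 13): {"q":[13,{"hj":82,"iuv":33,"jv":40,"tzl":73}],"qh":[[69,39],[67,62,2,75,12],[40,26,40,9,54],{"l":74,"s":7},{"lwd":94,"o":42,"qhy":57,"szv":45}],"t":67}
After op 8 (replace /qh/2/0 36): {"q":[13,{"hj":82,"iuv":33,"jv":40,"tzl":73}],"qh":[[69,39],[67,62,2,75,12],[36,26,40,9,54],{"l":74,"s":7},{"lwd":94,"o":42,"qhy":57,"szv":45}],"t":67}
After op 9 (replace /qh/2/0 66): {"q":[13,{"hj":82,"iuv":33,"jv":40,"tzl":73}],"qh":[[69,39],[67,62,2,75,12],[66,26,40,9,54],{"l":74,"s":7},{"lwd":94,"o":42,"qhy":57,"szv":45}],"t":67}
After op 10 (remove /qh/1/4): {"q":[13,{"hj":82,"iuv":33,"jv":40,"tzl":73}],"qh":[[69,39],[67,62,2,75],[66,26,40,9,54],{"l":74,"s":7},{"lwd":94,"o":42,"qhy":57,"szv":45}],"t":67}
After op 11 (remove /q/1/hj): {"q":[13,{"iuv":33,"jv":40,"tzl":73}],"qh":[[69,39],[67,62,2,75],[66,26,40,9,54],{"l":74,"s":7},{"lwd":94,"o":42,"qhy":57,"szv":45}],"t":67}
After op 12 (remove /q/1/iuv): {"q":[13,{"jv":40,"tzl":73}],"qh":[[69,39],[67,62,2,75],[66,26,40,9,54],{"l":74,"s":7},{"lwd":94,"o":42,"qhy":57,"szv":45}],"t":67}
After op 13 (remove /qh/2/1): {"q":[13,{"jv":40,"tzl":73}],"qh":[[69,39],[67,62,2,75],[66,40,9,54],{"l":74,"s":7},{"lwd":94,"o":42,"qhy":57,"szv":45}],"t":67}
After op 14 (remove /qh/3/l): {"q":[13,{"jv":40,"tzl":73}],"qh":[[69,39],[67,62,2,75],[66,40,9,54],{"s":7},{"lwd":94,"o":42,"qhy":57,"szv":45}],"t":67}
After op 15 (replace /t 42): {"q":[13,{"jv":40,"tzl":73}],"qh":[[69,39],[67,62,2,75],[66,40,9,54],{"s":7},{"lwd":94,"o":42,"qhy":57,"szv":45}],"t":42}
After op 16 (replace /qh/2/2 58): {"q":[13,{"jv":40,"tzl":73}],"qh":[[69,39],[67,62,2,75],[66,40,58,54],{"s":7},{"lwd":94,"o":42,"qhy":57,"szv":45}],"t":42}
After op 17 (add /qh/0/2 84): {"q":[13,{"jv":40,"tzl":73}],"qh":[[69,39,84],[67,62,2,75],[66,40,58,54],{"s":7},{"lwd":94,"o":42,"qhy":57,"szv":45}],"t":42}
After op 18 (replace /qh 24): {"q":[13,{"jv":40,"tzl":73}],"qh":24,"t":42}
After op 19 (replace /q/1/jv 93): {"q":[13,{"jv":93,"tzl":73}],"qh":24,"t":42}
After op 20 (add /q/1 25): {"q":[13,25,{"jv":93,"tzl":73}],"qh":24,"t":42}
After op 21 (replace /q/2 25): {"q":[13,25,25],"qh":24,"t":42}
Size at the root: 3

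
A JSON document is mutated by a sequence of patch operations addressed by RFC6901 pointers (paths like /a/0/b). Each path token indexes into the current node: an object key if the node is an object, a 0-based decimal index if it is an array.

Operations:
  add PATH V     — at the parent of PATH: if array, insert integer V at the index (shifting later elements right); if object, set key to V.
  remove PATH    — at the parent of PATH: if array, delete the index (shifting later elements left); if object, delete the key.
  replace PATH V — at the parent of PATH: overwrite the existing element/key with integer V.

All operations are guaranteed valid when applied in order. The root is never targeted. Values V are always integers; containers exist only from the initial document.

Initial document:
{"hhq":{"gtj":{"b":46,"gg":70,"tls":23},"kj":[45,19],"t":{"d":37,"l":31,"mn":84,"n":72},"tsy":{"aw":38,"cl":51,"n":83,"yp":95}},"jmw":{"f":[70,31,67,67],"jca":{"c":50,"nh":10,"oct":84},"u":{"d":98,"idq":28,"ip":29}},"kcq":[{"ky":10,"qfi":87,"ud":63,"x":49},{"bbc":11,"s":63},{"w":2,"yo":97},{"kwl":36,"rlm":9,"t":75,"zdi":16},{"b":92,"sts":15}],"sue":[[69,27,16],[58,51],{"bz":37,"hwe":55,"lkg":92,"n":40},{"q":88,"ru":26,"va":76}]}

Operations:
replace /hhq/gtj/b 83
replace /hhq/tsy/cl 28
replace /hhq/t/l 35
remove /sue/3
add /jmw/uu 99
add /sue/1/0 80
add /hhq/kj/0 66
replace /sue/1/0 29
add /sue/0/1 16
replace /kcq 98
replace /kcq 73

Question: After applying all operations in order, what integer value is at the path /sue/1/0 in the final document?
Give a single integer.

Answer: 29

Derivation:
After op 1 (replace /hhq/gtj/b 83): {"hhq":{"gtj":{"b":83,"gg":70,"tls":23},"kj":[45,19],"t":{"d":37,"l":31,"mn":84,"n":72},"tsy":{"aw":38,"cl":51,"n":83,"yp":95}},"jmw":{"f":[70,31,67,67],"jca":{"c":50,"nh":10,"oct":84},"u":{"d":98,"idq":28,"ip":29}},"kcq":[{"ky":10,"qfi":87,"ud":63,"x":49},{"bbc":11,"s":63},{"w":2,"yo":97},{"kwl":36,"rlm":9,"t":75,"zdi":16},{"b":92,"sts":15}],"sue":[[69,27,16],[58,51],{"bz":37,"hwe":55,"lkg":92,"n":40},{"q":88,"ru":26,"va":76}]}
After op 2 (replace /hhq/tsy/cl 28): {"hhq":{"gtj":{"b":83,"gg":70,"tls":23},"kj":[45,19],"t":{"d":37,"l":31,"mn":84,"n":72},"tsy":{"aw":38,"cl":28,"n":83,"yp":95}},"jmw":{"f":[70,31,67,67],"jca":{"c":50,"nh":10,"oct":84},"u":{"d":98,"idq":28,"ip":29}},"kcq":[{"ky":10,"qfi":87,"ud":63,"x":49},{"bbc":11,"s":63},{"w":2,"yo":97},{"kwl":36,"rlm":9,"t":75,"zdi":16},{"b":92,"sts":15}],"sue":[[69,27,16],[58,51],{"bz":37,"hwe":55,"lkg":92,"n":40},{"q":88,"ru":26,"va":76}]}
After op 3 (replace /hhq/t/l 35): {"hhq":{"gtj":{"b":83,"gg":70,"tls":23},"kj":[45,19],"t":{"d":37,"l":35,"mn":84,"n":72},"tsy":{"aw":38,"cl":28,"n":83,"yp":95}},"jmw":{"f":[70,31,67,67],"jca":{"c":50,"nh":10,"oct":84},"u":{"d":98,"idq":28,"ip":29}},"kcq":[{"ky":10,"qfi":87,"ud":63,"x":49},{"bbc":11,"s":63},{"w":2,"yo":97},{"kwl":36,"rlm":9,"t":75,"zdi":16},{"b":92,"sts":15}],"sue":[[69,27,16],[58,51],{"bz":37,"hwe":55,"lkg":92,"n":40},{"q":88,"ru":26,"va":76}]}
After op 4 (remove /sue/3): {"hhq":{"gtj":{"b":83,"gg":70,"tls":23},"kj":[45,19],"t":{"d":37,"l":35,"mn":84,"n":72},"tsy":{"aw":38,"cl":28,"n":83,"yp":95}},"jmw":{"f":[70,31,67,67],"jca":{"c":50,"nh":10,"oct":84},"u":{"d":98,"idq":28,"ip":29}},"kcq":[{"ky":10,"qfi":87,"ud":63,"x":49},{"bbc":11,"s":63},{"w":2,"yo":97},{"kwl":36,"rlm":9,"t":75,"zdi":16},{"b":92,"sts":15}],"sue":[[69,27,16],[58,51],{"bz":37,"hwe":55,"lkg":92,"n":40}]}
After op 5 (add /jmw/uu 99): {"hhq":{"gtj":{"b":83,"gg":70,"tls":23},"kj":[45,19],"t":{"d":37,"l":35,"mn":84,"n":72},"tsy":{"aw":38,"cl":28,"n":83,"yp":95}},"jmw":{"f":[70,31,67,67],"jca":{"c":50,"nh":10,"oct":84},"u":{"d":98,"idq":28,"ip":29},"uu":99},"kcq":[{"ky":10,"qfi":87,"ud":63,"x":49},{"bbc":11,"s":63},{"w":2,"yo":97},{"kwl":36,"rlm":9,"t":75,"zdi":16},{"b":92,"sts":15}],"sue":[[69,27,16],[58,51],{"bz":37,"hwe":55,"lkg":92,"n":40}]}
After op 6 (add /sue/1/0 80): {"hhq":{"gtj":{"b":83,"gg":70,"tls":23},"kj":[45,19],"t":{"d":37,"l":35,"mn":84,"n":72},"tsy":{"aw":38,"cl":28,"n":83,"yp":95}},"jmw":{"f":[70,31,67,67],"jca":{"c":50,"nh":10,"oct":84},"u":{"d":98,"idq":28,"ip":29},"uu":99},"kcq":[{"ky":10,"qfi":87,"ud":63,"x":49},{"bbc":11,"s":63},{"w":2,"yo":97},{"kwl":36,"rlm":9,"t":75,"zdi":16},{"b":92,"sts":15}],"sue":[[69,27,16],[80,58,51],{"bz":37,"hwe":55,"lkg":92,"n":40}]}
After op 7 (add /hhq/kj/0 66): {"hhq":{"gtj":{"b":83,"gg":70,"tls":23},"kj":[66,45,19],"t":{"d":37,"l":35,"mn":84,"n":72},"tsy":{"aw":38,"cl":28,"n":83,"yp":95}},"jmw":{"f":[70,31,67,67],"jca":{"c":50,"nh":10,"oct":84},"u":{"d":98,"idq":28,"ip":29},"uu":99},"kcq":[{"ky":10,"qfi":87,"ud":63,"x":49},{"bbc":11,"s":63},{"w":2,"yo":97},{"kwl":36,"rlm":9,"t":75,"zdi":16},{"b":92,"sts":15}],"sue":[[69,27,16],[80,58,51],{"bz":37,"hwe":55,"lkg":92,"n":40}]}
After op 8 (replace /sue/1/0 29): {"hhq":{"gtj":{"b":83,"gg":70,"tls":23},"kj":[66,45,19],"t":{"d":37,"l":35,"mn":84,"n":72},"tsy":{"aw":38,"cl":28,"n":83,"yp":95}},"jmw":{"f":[70,31,67,67],"jca":{"c":50,"nh":10,"oct":84},"u":{"d":98,"idq":28,"ip":29},"uu":99},"kcq":[{"ky":10,"qfi":87,"ud":63,"x":49},{"bbc":11,"s":63},{"w":2,"yo":97},{"kwl":36,"rlm":9,"t":75,"zdi":16},{"b":92,"sts":15}],"sue":[[69,27,16],[29,58,51],{"bz":37,"hwe":55,"lkg":92,"n":40}]}
After op 9 (add /sue/0/1 16): {"hhq":{"gtj":{"b":83,"gg":70,"tls":23},"kj":[66,45,19],"t":{"d":37,"l":35,"mn":84,"n":72},"tsy":{"aw":38,"cl":28,"n":83,"yp":95}},"jmw":{"f":[70,31,67,67],"jca":{"c":50,"nh":10,"oct":84},"u":{"d":98,"idq":28,"ip":29},"uu":99},"kcq":[{"ky":10,"qfi":87,"ud":63,"x":49},{"bbc":11,"s":63},{"w":2,"yo":97},{"kwl":36,"rlm":9,"t":75,"zdi":16},{"b":92,"sts":15}],"sue":[[69,16,27,16],[29,58,51],{"bz":37,"hwe":55,"lkg":92,"n":40}]}
After op 10 (replace /kcq 98): {"hhq":{"gtj":{"b":83,"gg":70,"tls":23},"kj":[66,45,19],"t":{"d":37,"l":35,"mn":84,"n":72},"tsy":{"aw":38,"cl":28,"n":83,"yp":95}},"jmw":{"f":[70,31,67,67],"jca":{"c":50,"nh":10,"oct":84},"u":{"d":98,"idq":28,"ip":29},"uu":99},"kcq":98,"sue":[[69,16,27,16],[29,58,51],{"bz":37,"hwe":55,"lkg":92,"n":40}]}
After op 11 (replace /kcq 73): {"hhq":{"gtj":{"b":83,"gg":70,"tls":23},"kj":[66,45,19],"t":{"d":37,"l":35,"mn":84,"n":72},"tsy":{"aw":38,"cl":28,"n":83,"yp":95}},"jmw":{"f":[70,31,67,67],"jca":{"c":50,"nh":10,"oct":84},"u":{"d":98,"idq":28,"ip":29},"uu":99},"kcq":73,"sue":[[69,16,27,16],[29,58,51],{"bz":37,"hwe":55,"lkg":92,"n":40}]}
Value at /sue/1/0: 29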